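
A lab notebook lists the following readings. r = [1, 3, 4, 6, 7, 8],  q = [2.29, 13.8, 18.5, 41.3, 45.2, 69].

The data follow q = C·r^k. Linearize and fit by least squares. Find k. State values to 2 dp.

Let Y = ln q. Fitting Y = k·ln r + ln C by least squares:
Over the data: Σln r = 8.3020, Σ(ln r)² = 14.4498, Σln q = 18.1371, Σln r·ln q = 29.8159.
Normal system: [[14.4498, 8.3020]; [8.3020, 6]]·[k, ln C]ᵀ = [29.8159, 18.1371]ᵀ.
Solving (det = 17.7753): k = 1.59329, ln C = 0.81826.

k = 1.59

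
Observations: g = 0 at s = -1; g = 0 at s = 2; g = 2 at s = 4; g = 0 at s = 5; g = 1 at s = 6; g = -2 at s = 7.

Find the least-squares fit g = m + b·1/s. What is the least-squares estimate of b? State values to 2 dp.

Sums needed: Σ1 = 6, Σ1/s = 109/420, Σ1/s·1/s = 247081/176400.
And Σg = 1, Σ1/s·g = 8/21.
Normal equations: [[6, 109/420]; [109/420, 247081/176400]]·[m, b]ᵀ = [1, 8/21]ᵀ.
Determinant 6·(247081/176400) − (109/420)² = 294121/35280.
m = (1·(247081/176400) − (109/420)·(8/21))/(294121/35280) = 229641/1470605; b = (6·(8/21) − (109/420)·1)/(294121/35280) = 71484/294121.

b = 0.24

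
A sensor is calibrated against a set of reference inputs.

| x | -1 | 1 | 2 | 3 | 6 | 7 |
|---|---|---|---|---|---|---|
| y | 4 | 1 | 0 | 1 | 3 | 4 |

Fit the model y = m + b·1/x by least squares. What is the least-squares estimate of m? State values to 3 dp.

Normal-equation sums: Σ1 = 6, Σ1/x = 8/7, Σ1/x·1/x = 2125/882.
Right-hand side: Σy = 13, Σ1/x·y = -67/42.
Normal equations: [[6, 8/7]; [8/7, 2125/882]]·[m, b]ᵀ = [13, -67/42]ᵀ.
Eliminating b: (2125/882)·(row 1) − (8/7)·(row 2) gives (1933/147)·m = (2125/882)·13 − (8/7)·(-67/42) = 29233/882, so m = 29233/11598.
Then b = ((-67/42) − (8/7)·(29233/11598))/(2125/882) = -3591/1933.

m = 2.521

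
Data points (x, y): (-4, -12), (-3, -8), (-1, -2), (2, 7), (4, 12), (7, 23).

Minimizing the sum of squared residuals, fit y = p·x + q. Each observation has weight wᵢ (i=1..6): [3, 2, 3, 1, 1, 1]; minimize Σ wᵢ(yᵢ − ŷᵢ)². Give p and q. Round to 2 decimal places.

p = 3.10, q = 0.80

Entries of MᵀWM: Σwᵢ·x·x = 138, Σwᵢ·x = -8, Σwᵢ·1 = 11.
Right-hand side: Σwᵢ·x·y = 421, Σwᵢ·y = -16.
det = 138·11 − (-8)² = 1454.
p = (421·11 − (-8)·(-16))/1454 = 4503/1454; q = (138·(-16) − (-8)·421)/1454 = 580/727.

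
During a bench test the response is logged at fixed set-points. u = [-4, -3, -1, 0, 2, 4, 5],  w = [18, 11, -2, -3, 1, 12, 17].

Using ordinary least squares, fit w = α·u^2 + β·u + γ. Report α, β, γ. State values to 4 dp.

α = 1.0315, β = -0.9764, γ = -2.3300

Compute the Gram sums: Σu^2·u^2 = 1235, Σu^2·u = 105, Σu^2 = 71, Σu·u = 71, Σu = 3, Σ1 = 7.
For Mᵀw: Σu^2·w = 1006, Σu·w = 32, Σw = 54.
MᵀM·[α, β, γ]ᵀ = Mᵀw becomes [[1235, 105, 71]; [105, 71, 3]; [71, 3, 7]]·[α, β, γ]ᵀ = [1006, 32, 54]ᵀ.
Inverting the 3×3 Gram matrix, [α, β, γ]ᵀ = [54755/53081, -51826/53081, -123679/53081]ᵀ.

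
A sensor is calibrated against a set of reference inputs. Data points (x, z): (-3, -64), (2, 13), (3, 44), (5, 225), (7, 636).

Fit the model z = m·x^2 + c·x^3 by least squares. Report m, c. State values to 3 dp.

m = -1.054, c = 2.006

AᵀA·[m, c]ᵀ = Aᵀz reads: 3204·m + 19964·c = 36661;  19964·m + 134796·c = 249293.
(Σx^2·x^2 = 3204, Σx^2·x^3 = 19964, Σx^3·x^3 = 134796, Σx^2·z = 36661, Σx^3·z = 249293.)
Determinant 3204·134796 − 19964² = 33325088.
m = (36661·134796 − 19964·249293)/33325088 = -2195581/2082818; c = (3204·249293 − 19964·36661)/33325088 = 8354321/4165636.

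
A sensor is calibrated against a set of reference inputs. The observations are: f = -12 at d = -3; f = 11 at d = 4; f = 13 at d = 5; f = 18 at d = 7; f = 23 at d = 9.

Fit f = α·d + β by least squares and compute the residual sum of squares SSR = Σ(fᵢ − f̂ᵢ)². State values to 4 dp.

The normal equations are: 180·α + 22·β = 478;  22·α + 5·β = 53.
(Σd·d = 180, Σd = 22, Σ1 = 5, Σd·f = 478, Σf = 53.)
det = 180·5 − 22² = 416.
α = (478·5 − 22·53)/416 = 153/52; β = (180·53 − 22·478)/416 = -61/26.
Residuals: -43/52, 41/26, 33/52, -1/4, -59/52; SSR = 64/13.

SSR = 4.9231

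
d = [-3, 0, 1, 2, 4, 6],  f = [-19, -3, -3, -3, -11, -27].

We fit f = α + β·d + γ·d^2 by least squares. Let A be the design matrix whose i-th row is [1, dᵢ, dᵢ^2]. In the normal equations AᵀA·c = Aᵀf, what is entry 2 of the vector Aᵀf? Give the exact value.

-158

Entry 2 ↔ basis d, so (Aᵀf)_{2} = Σᵢ (d)·fᵢ = (-3)·(-19) + (0)·(-3) + (1)·(-3) + (2)·(-3) + (4)·(-11) + (6)·(-27) = -158.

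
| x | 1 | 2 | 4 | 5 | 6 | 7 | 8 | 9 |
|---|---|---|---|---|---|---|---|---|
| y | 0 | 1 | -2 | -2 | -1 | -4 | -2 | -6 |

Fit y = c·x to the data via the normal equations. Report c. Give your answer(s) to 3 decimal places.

Compute the Gram sums: Σx·x = 276.
Moment sums: Σx·y = -120.
c = (-120)/276 = -0.434783.

c = -0.435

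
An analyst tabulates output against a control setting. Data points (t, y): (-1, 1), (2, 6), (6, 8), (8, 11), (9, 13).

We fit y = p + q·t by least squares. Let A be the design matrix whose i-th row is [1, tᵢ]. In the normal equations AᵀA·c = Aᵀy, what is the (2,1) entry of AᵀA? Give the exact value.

Row 2 ↔ basis t, column 1 ↔ basis 1, so (AᵀA)_{2,1} = Σᵢ t = (-1)·(1) + (2)·(1) + (6)·(1) + (8)·(1) + (9)·(1) = 24.

24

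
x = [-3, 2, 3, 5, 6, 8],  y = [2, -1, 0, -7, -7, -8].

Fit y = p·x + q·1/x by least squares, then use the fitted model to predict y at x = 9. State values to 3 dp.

ŷ = -10.234

Compute the Gram sums: Σx·x = 147, Σx·1/x = 6, Σ1/x·1/x = 889/1600.
Right-hand side: Σx·y = -149, Σ1/x·y = -71/15.
Normal equations: [[147, 6]; [6, 889/1600]]·[p, q]ᵀ = [-149, -71/15]ᵀ.
Determinant 147·(889/1600) − 6² = 73083/1600.
p = ((-149)·(889/1600) − 6·(-71/15))/(73083/1600) = -29007/24361; q = (147·(-71/15) − 6·(-149))/(73083/1600) = 317120/73083.
At x = 9: ŷ = (-29007/24361)·(9) + (317120/73083)·(1/9) = -6731581/657747.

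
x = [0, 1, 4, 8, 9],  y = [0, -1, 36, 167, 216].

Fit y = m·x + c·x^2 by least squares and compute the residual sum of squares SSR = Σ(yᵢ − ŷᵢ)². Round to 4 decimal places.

SSR = 1.3519

From the data, Σx·x = 162, Σx·x^2 = 1306, Σx^2·x^2 = 10914.
And Σx·y = 3423, Σx^2·y = 28759.
So MᵀM·[m, c]ᵀ = Mᵀy: [[162, 1306]; [1306, 10914]]·[m, c]ᵀ = [3423, 28759]ᵀ.
Eliminating c: 10914·(row 1) − 1306·(row 2) gives 62432·m = 10914·3423 − 1306·28759 = -200632, so m = -25079/7804.
Then c = (28759 − 1306·(-25079/7804))/10914 = 23565/7804.
Residuals: 0, -3145/3902, 1055/1951, -1065/1951, 1305/3902; SSR = 5275/3902.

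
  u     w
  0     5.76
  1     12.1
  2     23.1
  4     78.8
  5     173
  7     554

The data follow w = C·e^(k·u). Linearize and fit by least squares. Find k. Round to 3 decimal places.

k = 0.651

With ln wᵢ as the transformed response and uᵢ as the regressor:
XᵀX = [[95.0000, 19.0000]; [19.0000, 6]], rhs = [96.2271, 23.2213]ᵀ  (here Σu = 19.0000, Σ(u)² = 95.0000, Σln w = 23.2213, Σu·ln w = 96.2271).
Δ = 95.0000·6 − (19.0000)² = 209.0000; k = (96.2271·6 − 19.0000·23.2213)/209.0000 = 0.65147, ln C = (95.0000·23.2213 − 19.0000·96.2271)/209.0000 = 1.80724.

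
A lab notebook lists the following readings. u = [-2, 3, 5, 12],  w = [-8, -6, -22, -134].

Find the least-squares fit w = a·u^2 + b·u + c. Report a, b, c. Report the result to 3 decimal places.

a = -1.019, b = 1.168, c = -1.393

Setting ∂/∂a … = 0 gives: 21458·a + 1872·b + 182·c = -19932;  1872·a + 182·b + 18·c = -1720;  182·a + 18·b + 4·c = -170.
(Σu^2·u^2 = 21458, Σu^2·u = 1872, Σu^2 = 182, Σu·u = 182, Σu = 18, Σ1 = 4, Σu^2·w = -19932, Σu·w = -1720, Σw = -170.)
Row-reducing yields a = -2309/2266, b = 2647/2266, c = -287/206.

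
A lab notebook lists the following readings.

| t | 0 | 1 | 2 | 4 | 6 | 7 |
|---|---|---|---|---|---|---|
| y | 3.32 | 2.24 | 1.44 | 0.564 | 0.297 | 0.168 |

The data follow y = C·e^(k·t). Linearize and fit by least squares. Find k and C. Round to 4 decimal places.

Let Y = ln y. Fitting Y = k·t + ln C by least squares:
Sums: Σt = 20.0000, Σ(t)² = 106.0000, Σln y = -1.1994, Σt·ln y = -20.5257.
Normal system: [[106.0000, 20.0000]; [20.0000, 6]]·[k, ln C]ᵀ = [-20.5257, -1.1994]ᵀ.
Slope k = (n·Σt·ln y − Σt·Σln y)/(n·Σ(t)² − (Σt)²) = (6·-20.5257 − 20.0000·-1.1994)/236.0000 = -0.42019; ln C = (Σln y − k·Σt)/n = 1.20074, so C = exp(1.20074) = 3.32257.

k = -0.4202, C = 3.3226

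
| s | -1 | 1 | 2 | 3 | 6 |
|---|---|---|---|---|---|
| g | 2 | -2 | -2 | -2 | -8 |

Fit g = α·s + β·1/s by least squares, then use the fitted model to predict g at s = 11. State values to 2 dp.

ĝ = -12.89

The normal system XᵀX·[α, β]ᵀ = Xᵀg is [[51, 5]; [5, 43/18]]·[α, β]ᵀ = [-62, -7]ᵀ.
Eliminating β: (43/18)·(row 1) − 5·(row 2) gives (581/6)·α = (43/18)·(-62) − 5·(-7) = -1018/9, so α = -2036/1743.
Then β = ((-7) − 5·(-2036/1743))/(43/18) = -282/581.
At s = 11: ĝ = (-2036/1743)·(11) + (-282/581)·(1/11) = -247202/19173.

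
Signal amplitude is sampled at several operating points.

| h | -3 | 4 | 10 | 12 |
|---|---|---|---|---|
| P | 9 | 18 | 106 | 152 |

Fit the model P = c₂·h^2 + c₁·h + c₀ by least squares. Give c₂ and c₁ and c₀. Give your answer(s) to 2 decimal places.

c₂ = 1.03, c₁ = 0.25, c₀ = 0.47

Forming AᵀA = [[31073, 2765, 269]; [2765, 269, 23]; [269, 23, 4]] and AᵀP = [32857, 2929, 285]ᵀ gives AᵀA·[c₂, c₁, c₀]ᵀ = AᵀP.
Row-reducing yields c₂ = 100121/97086, c₁ = 2189/8826, c₀ = 7631/16181.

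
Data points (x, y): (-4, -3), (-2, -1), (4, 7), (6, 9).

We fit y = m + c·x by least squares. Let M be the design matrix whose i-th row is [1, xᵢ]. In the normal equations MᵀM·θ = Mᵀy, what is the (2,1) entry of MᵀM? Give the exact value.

4

Row 2 ↔ basis x, column 1 ↔ basis 1, so (MᵀM)_{2,1} = Σᵢ x = (-4)·(1) + (-2)·(1) + (4)·(1) + (6)·(1) = 4.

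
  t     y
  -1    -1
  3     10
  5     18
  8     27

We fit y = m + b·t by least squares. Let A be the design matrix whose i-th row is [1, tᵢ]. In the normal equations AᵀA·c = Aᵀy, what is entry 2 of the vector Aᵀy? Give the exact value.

Entry 2 ↔ basis t, so (Aᵀy)_{2} = Σᵢ (t)·yᵢ = (-1)·(-1) + (3)·(10) + (5)·(18) + (8)·(27) = 337.

337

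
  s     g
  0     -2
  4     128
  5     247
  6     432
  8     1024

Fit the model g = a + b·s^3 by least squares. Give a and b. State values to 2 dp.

Sums needed: Σ1 = 5, Σs^3 = 917, Σs^3·s^3 = 328521.
For Aᵀg: Σg = 1829, Σs^3·g = 656667.
det = 5·328521 − 917² = 801716.
a = (1829·328521 − 917·656667)/801716 = -649365/400858; b = (5·656667 − 917·1829)/801716 = 803071/400858.

a = -1.62, b = 2.00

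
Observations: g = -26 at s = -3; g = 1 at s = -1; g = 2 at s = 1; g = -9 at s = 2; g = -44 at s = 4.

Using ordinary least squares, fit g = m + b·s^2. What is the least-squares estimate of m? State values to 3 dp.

m = 3.834

Normal-equation sums: Σ1 = 5, Σs^2 = 31, Σs^2·s^2 = 355.
And Σg = -76, Σs^2·g = -971.
Determinant 5·355 − 31² = 814.
m = ((-76)·355 − 31·(-971))/814 = 3121/814; b = (5·(-971) − 31·(-76))/814 = -2499/814.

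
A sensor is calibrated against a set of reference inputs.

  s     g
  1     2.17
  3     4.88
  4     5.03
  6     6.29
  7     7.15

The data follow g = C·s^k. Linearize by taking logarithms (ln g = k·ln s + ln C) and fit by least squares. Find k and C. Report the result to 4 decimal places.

Linearized form: ln g = k·ln s + ln C. From the 5 transformed points,
Over the data: Σln s = 6.2226, Σ(ln s)² = 10.1257, Σln g = 7.7814, Σln s·ln g = 11.1037.
Normal system: [[10.1257, 6.2226]; [6.2226, 5]]·[k, ln C]ᵀ = [11.1037, 7.7814]ᵀ.
Δ = 10.1257·5 − (6.2226)² = 11.9082; k = (11.1037·5 − 6.2226·7.7814)/11.9082 = 0.59609, ln C = (10.1257·7.7814 − 6.2226·11.1037)/11.9082 = 0.81443, so C = exp(0.81443) = 2.25788.

k = 0.5961, C = 2.2579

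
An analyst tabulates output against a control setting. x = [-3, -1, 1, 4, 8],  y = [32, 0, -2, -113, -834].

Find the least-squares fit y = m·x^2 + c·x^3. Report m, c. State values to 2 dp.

m = -1.01, c = -1.50

The normal equations are: 4435·m + 33549·c = -54898;  33549·m + 266971·c = -435106.
det = 4435·266971 − 33549² = 58480984.
m = ((-54898)·266971 − 33549·(-435106))/58480984 = -14700691/14620246; c = (4435·(-435106) − 33549·(-54898))/58480984 = -21980527/14620246.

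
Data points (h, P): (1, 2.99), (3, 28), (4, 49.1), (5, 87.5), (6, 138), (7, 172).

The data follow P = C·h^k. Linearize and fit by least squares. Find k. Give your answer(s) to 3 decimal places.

k = 2.106

Taking logs, ln P = k·ln h + ln C, so regress ln P on ln h.
Σln h = 7.8320, Σ(ln h)² = 12.7160, Σln P = 22.8677, Σln h·ln P = 35.1007.
Normal system: [[12.7160, 7.8320]; [7.8320, 6]]·[k, ln C]ᵀ = [35.1007, 22.8677]ᵀ.
Slope k = (n·Σln h·ln P − Σln h·Σln P)/(n·Σ(ln h)² − (Σln h)²) = (6·35.1007 − 7.8320·22.8677)/14.9557 = 2.10647; ln C = (Σln P − k·Σln h)/n = 1.06163.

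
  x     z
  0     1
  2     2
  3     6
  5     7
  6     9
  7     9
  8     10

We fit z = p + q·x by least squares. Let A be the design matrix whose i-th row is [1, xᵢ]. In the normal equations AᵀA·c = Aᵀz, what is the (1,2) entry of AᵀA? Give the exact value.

31

Row 1 ↔ basis 1, column 2 ↔ basis x, so (AᵀA)_{1,2} = Σᵢ x = (1)·(0) + (1)·(2) + (1)·(3) + (1)·(5) + (1)·(6) + (1)·(7) + (1)·(8) = 31.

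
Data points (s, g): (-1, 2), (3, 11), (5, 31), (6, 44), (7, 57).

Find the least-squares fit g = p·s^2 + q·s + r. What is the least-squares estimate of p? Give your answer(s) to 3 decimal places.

p = 1.123

MᵀM·[p, q, r]ᵀ = Mᵀg reads: 4404·p + 710·q + 120·r = 5253;  710·p + 120·q + 20·r = 849;  120·p + 20·q + 5·r = 145.
(Σs^2·s^2 = 4404, Σs^2·s = 710, Σs^2 = 120, Σs·s = 120, Σs = 20, Σ1 = 5, Σs^2·g = 5253, Σs·g = 849, Σg = 145.)
Row-reducing yields p = 905/806, q = 1083/4030, r = 1969/2015.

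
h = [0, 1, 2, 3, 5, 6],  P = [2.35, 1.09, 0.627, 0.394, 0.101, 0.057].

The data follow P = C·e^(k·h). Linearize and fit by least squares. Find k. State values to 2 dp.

Taking logs, ln P = k·h + ln C, so regress ln P on h.
Σh = 17.0000, Σ(h)² = 75.0000, Σln P = -5.6150, Σh·ln P = -32.2931.
Equations: 75.0000·k + 17.0000·ln C = -32.2931;  17.0000·k + 6·ln C = -5.6150.
Δ = 75.0000·6 − (17.0000)² = 161.0000; k = (-32.2931·6 − 17.0000·-5.6150)/161.0000 = -0.61058, ln C = (75.0000·-5.6150 − 17.0000·-32.2931)/161.0000 = 0.79416.

k = -0.61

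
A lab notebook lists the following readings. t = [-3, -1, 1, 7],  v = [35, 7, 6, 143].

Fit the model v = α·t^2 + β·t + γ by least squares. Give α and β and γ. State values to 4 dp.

From the data, Σt^2·t^2 = 2484, Σt^2·t = 316, Σt^2 = 60, Σt·t = 60, Σt = 4, Σ1 = 4.
Right-hand side: Σt^2·v = 7335, Σt·v = 895, Σv = 191.
Normal equations: [[2484, 316, 60]; [316, 60, 4]; [60, 4, 4]]·[α, β, γ]ᵀ = [7335, 895, 191]ᵀ.
Row-reducing yields α = 4381/1448, β = -228/181, γ = 5251/1448.

α = 3.0256, β = -1.2597, γ = 3.6264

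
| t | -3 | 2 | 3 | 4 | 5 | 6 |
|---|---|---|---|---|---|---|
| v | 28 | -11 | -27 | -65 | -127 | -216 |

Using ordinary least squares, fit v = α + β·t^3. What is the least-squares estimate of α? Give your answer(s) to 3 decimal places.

Normal-equation sums: Σ1 = 6, Σt^3 = 413, Σt^3·t^3 = 67899.
Right-hand side: Σv = -418, Σt^3·v = -68264.
So AᵀA·[α, β]ᵀ = Aᵀv: [[6, 413]; [413, 67899]]·[α, β]ᵀ = [-418, -68264]ᵀ.
Eliminating β: 67899·(row 1) − 413·(row 2) gives 236825·α = 67899·(-418) − 413·(-68264) = -188750, so α = -7550/9473.
Then β = ((-68264) − 413·(-7550/9473))/67899 = -9478/9473.

α = -0.797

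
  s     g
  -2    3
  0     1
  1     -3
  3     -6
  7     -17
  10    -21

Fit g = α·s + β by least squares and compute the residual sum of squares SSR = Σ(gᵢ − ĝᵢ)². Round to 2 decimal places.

AᵀA·[α, β]ᵀ = Aᵀg reads: 163·α + 19·β = -356;  19·α + 6·β = -43.
(Σs·s = 163, Σs = 19, Σ1 = 6, Σs·g = -356, Σg = -43.)
Determinant 163·6 − 19² = 617.
α = ((-356)·6 − 19·(-43))/617 = -1319/617; β = (163·(-43) − 19·(-356))/617 = -245/617.
Residuals: -542/617, 862/617, -287/617, 500/617, -1011/617, 478/617; SSR = 4246/617.

SSR = 6.88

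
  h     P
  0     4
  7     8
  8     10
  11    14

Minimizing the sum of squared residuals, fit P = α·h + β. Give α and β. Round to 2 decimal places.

Sums needed: Σh·h = 234, Σh = 26, Σ1 = 4.
Right-hand side: Σh·P = 290, ΣP = 36.
det = 234·4 − 26² = 260.
α = (290·4 − 26·36)/260 = 56/65; β = (234·36 − 26·290)/260 = 17/5.

α = 0.86, β = 3.40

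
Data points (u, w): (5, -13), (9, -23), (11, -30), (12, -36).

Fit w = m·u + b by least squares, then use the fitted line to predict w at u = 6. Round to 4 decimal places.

The normal equations are: 371·m + 37·b = -1034;  37·m + 4·b = -102.
Eliminating b: 4·(row 1) − 37·(row 2) gives 115·m = 4·(-1034) − 37·(-102) = -362, so m = -362/115.
Then b = ((-102) − 37·(-362/115))/4 = 416/115.
At u = 6: ŵ = (-362/115)·(6) + (416/115)·(1) = -1756/115.

ŵ = -15.2696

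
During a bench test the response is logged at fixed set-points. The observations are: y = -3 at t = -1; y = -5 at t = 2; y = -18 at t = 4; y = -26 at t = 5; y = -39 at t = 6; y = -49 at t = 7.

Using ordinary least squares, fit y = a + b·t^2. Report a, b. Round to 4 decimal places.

Forming XᵀX = [[6, 131]; [131, 4595]] and Xᵀy = [-140, -4766]ᵀ gives XᵀX·[a, b]ᵀ = Xᵀy.
Eliminating b: 4595·(row 1) − 131·(row 2) gives 10409·a = 4595·(-140) − 131·(-4766) = -18954, so a = -18954/10409.
Then b = ((-4766) − 131·(-18954/10409))/4595 = -10256/10409.

a = -1.8209, b = -0.9853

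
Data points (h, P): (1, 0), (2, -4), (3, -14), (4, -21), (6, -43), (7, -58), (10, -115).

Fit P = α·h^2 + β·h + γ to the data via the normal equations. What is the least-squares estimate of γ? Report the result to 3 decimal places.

The normal system MᵀM·[α, β, γ]ᵀ = MᵀP is [[14051, 1659, 215]; [1659, 215, 33]; [215, 33, 7]]·[α, β, γ]ᵀ = [-16368, -1948, -255]ᵀ.
Solving the 3×3 system (Gaussian elimination) gives α = -90567/91042, β = -159011/91042, γ = 107397/45521.

γ = 2.359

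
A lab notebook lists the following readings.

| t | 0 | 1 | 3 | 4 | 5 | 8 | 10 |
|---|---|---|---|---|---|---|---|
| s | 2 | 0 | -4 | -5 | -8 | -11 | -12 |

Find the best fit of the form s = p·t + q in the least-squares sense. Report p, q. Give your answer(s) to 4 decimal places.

p = -1.4375, q = 0.9375

Normal-equation sums: Σt·t = 215, Σt = 31, Σ1 = 7.
Moment sums: Σt·s = -280, Σs = -38.
AᵀA·[p, q]ᵀ = Aᵀs becomes [[215, 31]; [31, 7]]·[p, q]ᵀ = [-280, -38]ᵀ.
Eliminating q: 7·(row 1) − 31·(row 2) gives 544·p = 7·(-280) − 31·(-38) = -782, so p = -23/16.
Then q = ((-38) − 31·(-23/16))/7 = 15/16.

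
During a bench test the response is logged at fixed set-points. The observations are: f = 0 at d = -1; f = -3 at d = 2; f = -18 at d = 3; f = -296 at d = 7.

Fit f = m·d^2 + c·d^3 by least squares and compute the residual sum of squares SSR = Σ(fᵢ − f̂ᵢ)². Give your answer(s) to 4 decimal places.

SSR = 5.0798

Sums needed: Σd^2·d^2 = 2499, Σd^2·d^3 = 17081, Σd^3·d^3 = 118443.
Right-hand side: Σd^2·f = -14678, Σd^3·f = -102038.
XᵀX·[m, c]ᵀ = Xᵀf becomes [[2499, 17081]; [17081, 118443]]·[m, c]ᵀ = [-14678, -102038]ᵀ.
Eliminating c: 118443·(row 1) − 17081·(row 2) gives 4228496·m = 118443·(-14678) − 17081·(-102038) = 4404724, so m = 1101181/1057124.
Then c = ((-102038) − 17081·(1101181/1057124))/118443 = -1069511/1057124.
Residuals: -542673/264281, 244998/264281, -15516/264281, -6075/264281; SSR = 1342494/264281.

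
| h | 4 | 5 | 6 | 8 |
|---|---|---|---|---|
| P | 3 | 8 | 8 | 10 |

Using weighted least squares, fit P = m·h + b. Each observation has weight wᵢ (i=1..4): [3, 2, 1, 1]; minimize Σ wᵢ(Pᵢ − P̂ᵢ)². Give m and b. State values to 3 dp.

From the data, Σwᵢ·h·h = 198, Σwᵢ·h = 36, Σwᵢ·1 = 7.
Right-hand side: Σwᵢ·h·P = 244, Σwᵢ·P = 43.
Δ = 198·7 − 36² = 90.
m = (244·7 − 36·43)/90 = 16/9; b = (198·43 − 36·244)/90 = -3.

m = 1.778, b = -3.000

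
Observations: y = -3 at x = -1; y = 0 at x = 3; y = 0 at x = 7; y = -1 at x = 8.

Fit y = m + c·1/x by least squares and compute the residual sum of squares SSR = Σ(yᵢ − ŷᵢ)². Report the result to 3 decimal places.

The normal equations are: 4·m + (-67/168)·c = -4;  (-67/168)·m + (32377/28224)·c = 23/8.
(Σ1 = 4, Σ1/x = -67/168, Σ1/x·1/x = 32377/28224, Σy = -4, Σ1/x·y = 23/8.)
det = 4·(32377/28224) − (-67/168)² = 13891/3136.
m = ((-4)·(32377/28224) − (-67/168)·(23/8))/(13891/3136) = -97147/125019; c = (4·(23/8) − (-67/168)·(-4))/(13891/3136) = 93184/41673.
Residuals: 1642/125019, 1321/41673, 57211/125019, -62816/125019; SSR = 57890/125019.

SSR = 0.463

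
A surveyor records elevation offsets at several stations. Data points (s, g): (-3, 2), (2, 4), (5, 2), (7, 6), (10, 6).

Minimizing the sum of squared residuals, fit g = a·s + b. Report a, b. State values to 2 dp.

The normal system MᵀM·[a, b]ᵀ = Mᵀg is [[187, 21]; [21, 5]]·[a, b]ᵀ = [114, 20]ᵀ.
det = 187·5 − 21² = 494.
a = (114·5 − 21·20)/494 = 75/247; b = (187·20 − 21·114)/494 = 673/247.

a = 0.30, b = 2.72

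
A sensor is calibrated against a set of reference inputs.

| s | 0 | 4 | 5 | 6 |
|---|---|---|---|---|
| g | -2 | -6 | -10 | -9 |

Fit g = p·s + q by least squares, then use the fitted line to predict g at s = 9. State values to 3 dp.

ĝ = -13.518

The normal system XᵀX·[p, q]ᵀ = Xᵀg is [[77, 15]; [15, 4]]·[p, q]ᵀ = [-128, -27]ᵀ.
Δ = 77·4 − 15² = 83.
p = ((-128)·4 − 15·(-27))/83 = -107/83; q = (77·(-27) − 15·(-128))/83 = -159/83.
At s = 9: ĝ = (-107/83)·(9) + (-159/83)·(1) = -1122/83.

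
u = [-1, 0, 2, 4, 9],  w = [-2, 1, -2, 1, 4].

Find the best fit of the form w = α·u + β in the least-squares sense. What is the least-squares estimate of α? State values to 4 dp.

α = 0.5159

Entries of MᵀM: Σu·u = 102, Σu = 14, Σ1 = 5.
For Mᵀw: Σu·w = 38, Σw = 2.
Determinant 102·5 − 14² = 314.
α = (38·5 − 14·2)/314 = 81/157; β = (102·2 − 14·38)/314 = -164/157.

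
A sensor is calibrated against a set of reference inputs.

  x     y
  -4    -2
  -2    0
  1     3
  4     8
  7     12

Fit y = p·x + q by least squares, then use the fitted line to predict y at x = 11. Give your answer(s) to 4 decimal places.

Sums needed: Σx·x = 86, Σx = 6, Σ1 = 5.
For Mᵀy: Σx·y = 127, Σy = 21.
Normal equations: [[86, 6]; [6, 5]]·[p, q]ᵀ = [127, 21]ᵀ.
Δ = 86·5 − 6² = 394.
p = (127·5 − 6·21)/394 = 509/394; q = (86·21 − 6·127)/394 = 522/197.
At x = 11: ŷ = (509/394)·(11) + (522/197)·(1) = 6643/394.

ŷ = 16.8604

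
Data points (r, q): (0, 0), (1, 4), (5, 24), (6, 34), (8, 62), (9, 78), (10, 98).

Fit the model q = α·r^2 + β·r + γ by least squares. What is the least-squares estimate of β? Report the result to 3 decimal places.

The normal equations are: 22579·α + 2583·β + 307·γ = 21914;  2583·α + 307·β + 39·γ = 2506;  307·α + 39·β + 7·γ = 300.
Row-reducing yields α = 3587/3522, β = -354/587, γ = 5461/3522.

β = -0.603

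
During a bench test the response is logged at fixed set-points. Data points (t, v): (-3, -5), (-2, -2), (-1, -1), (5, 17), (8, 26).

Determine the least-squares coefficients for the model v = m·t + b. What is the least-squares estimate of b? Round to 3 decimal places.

The normal equations are: 103·m + 7·b = 313;  7·m + 5·b = 35.
(Σt·t = 103, Σt = 7, Σ1 = 5, Σt·v = 313, Σv = 35.)
Δ = 103·5 − 7² = 466.
m = (313·5 − 7·35)/466 = 660/233; b = (103·35 − 7·313)/466 = 707/233.

b = 3.034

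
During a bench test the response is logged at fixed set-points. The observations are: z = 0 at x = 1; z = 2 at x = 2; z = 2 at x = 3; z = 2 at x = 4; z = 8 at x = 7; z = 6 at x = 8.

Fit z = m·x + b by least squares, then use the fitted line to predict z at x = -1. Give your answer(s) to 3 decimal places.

Normal-equation sums: Σx·x = 143, Σx = 25, Σ1 = 6.
And Σx·z = 122, Σz = 20.
So MᵀM·[m, b]ᵀ = Mᵀz: [[143, 25]; [25, 6]]·[m, b]ᵀ = [122, 20]ᵀ.
Determinant 143·6 − 25² = 233.
m = (122·6 − 25·20)/233 = 232/233; b = (143·20 − 25·122)/233 = -190/233.
At x = -1: ẑ = (232/233)·(-1) + (-190/233)·(1) = -422/233.

ẑ = -1.811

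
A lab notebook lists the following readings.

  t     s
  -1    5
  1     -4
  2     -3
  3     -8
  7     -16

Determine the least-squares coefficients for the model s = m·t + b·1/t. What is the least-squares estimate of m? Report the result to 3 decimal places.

m = -2.216

The normal system XᵀX·[m, b]ᵀ = Xᵀs is [[64, 5]; [5, 4201/1764]]·[m, b]ᵀ = [-151, -649/42]ᵀ.
Determinant 64·(4201/1764) − 5² = 56191/441.
m = ((-151)·(4201/1764) − 5·(-649/42))/(56191/441) = -498061/224764; b = (64·(-649/42) − 5·(-151))/(56191/441) = -103173/56191.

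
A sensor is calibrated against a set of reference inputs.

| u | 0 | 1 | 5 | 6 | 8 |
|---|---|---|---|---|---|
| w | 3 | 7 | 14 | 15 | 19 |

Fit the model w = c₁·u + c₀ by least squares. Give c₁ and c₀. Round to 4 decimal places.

Forming AᵀA = [[126, 20]; [20, 5]] and Aᵀw = [319, 58]ᵀ gives AᵀA·[c₁, c₀]ᵀ = Aᵀw.
Eliminating c₀: 5·(row 1) − 20·(row 2) gives 230·c₁ = 5·319 − 20·58 = 435, so c₁ = 87/46.
Then c₀ = (58 − 20·(87/46))/5 = 464/115.

c₁ = 1.8913, c₀ = 4.0348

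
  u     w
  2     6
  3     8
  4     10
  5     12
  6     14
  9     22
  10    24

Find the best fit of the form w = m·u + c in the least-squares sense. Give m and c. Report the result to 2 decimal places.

With design matrix M, MᵀM = [[271, 39]; [39, 7]] and Mᵀw = [658, 96]ᵀ.
Eliminating c: 7·(row 1) − 39·(row 2) gives 376·m = 7·658 − 39·96 = 862, so m = 431/188.
Then c = (96 − 39·(431/188))/7 = 177/188.

m = 2.29, c = 0.94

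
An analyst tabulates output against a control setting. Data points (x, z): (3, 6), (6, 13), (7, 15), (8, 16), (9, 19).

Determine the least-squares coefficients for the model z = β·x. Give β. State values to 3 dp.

From the data, Σx·x = 239.
And Σx·z = 500.
MᵀM·[β]ᵀ = Mᵀz becomes [[239]]·[β]ᵀ = [500]ᵀ.
β = 500/239 = 2.09205.

β = 2.092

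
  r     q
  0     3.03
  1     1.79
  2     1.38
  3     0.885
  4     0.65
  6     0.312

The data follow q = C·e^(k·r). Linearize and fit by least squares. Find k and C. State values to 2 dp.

k = -0.37, C = 2.82

Linearized form: ln q = k·r + ln C. From the 6 transformed points,
Over the data: Σr = 16.0000, Σ(r)² = 66.0000, Σln q = 0.2952, Σr·ln q = -7.8518.
Normal system: [[66.0000, 16.0000]; [16.0000, 6]]·[k, ln C]ᵀ = [-7.8518, 0.2952]ᵀ.
Solving (det = 140.0000): k = -0.37024, ln C = 1.03649, so C = exp(1.03649) = 2.81931.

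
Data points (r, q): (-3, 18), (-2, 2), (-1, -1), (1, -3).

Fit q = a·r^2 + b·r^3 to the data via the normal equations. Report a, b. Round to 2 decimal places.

With design matrix M, MᵀM = [[99, -275]; [-275, 795]] and Mᵀq = [166, -504]ᵀ.
Eliminating b: 795·(row 1) − (-275)·(row 2) gives 3080·a = 795·166 − (-275)·(-504) = -6630, so a = -663/308.
Then b = ((-504) − (-275)·(-663/308))/795 = -193/140.

a = -2.15, b = -1.38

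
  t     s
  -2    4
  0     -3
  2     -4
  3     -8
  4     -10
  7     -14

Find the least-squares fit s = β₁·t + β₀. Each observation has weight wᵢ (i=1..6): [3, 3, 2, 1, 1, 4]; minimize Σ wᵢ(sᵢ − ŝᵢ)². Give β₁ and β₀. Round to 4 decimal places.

β₁ = -1.8980, β₀ = -1.1689

Normal-equation sums: Σwᵢ·t·t = 241, Σwᵢ·t = 33, Σwᵢ·1 = 14.
Right-hand side: Σwᵢ·t·s = -496, Σwᵢ·s = -79.
So XᵀWX·[β₁, β₀]ᵀ = XᵀWs: [[241, 33]; [33, 14]]·[β₁, β₀]ᵀ = [-496, -79]ᵀ.
Determinant 241·14 − 33² = 2285.
β₁ = ((-496)·14 − 33·(-79))/2285 = -4337/2285; β₀ = (241·(-79) − 33·(-496))/2285 = -2671/2285.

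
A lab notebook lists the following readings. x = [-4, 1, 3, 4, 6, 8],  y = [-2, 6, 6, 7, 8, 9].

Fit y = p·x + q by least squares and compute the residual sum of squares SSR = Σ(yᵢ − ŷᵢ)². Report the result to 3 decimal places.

SSR = 8.197

Normal-equation sums: Σx·x = 142, Σx = 18, Σ1 = 6.
For Aᵀy: Σx·y = 180, Σy = 34.
Eliminating q: 6·(row 1) − 18·(row 2) gives 528·p = 6·180 − 18·34 = 468, so p = 39/44.
Then q = (34 − 18·(39/44))/6 = 397/132.
Residuals: -193/132, 139/66, 1/3, 59/132, -43/132, -145/132; SSR = 541/66.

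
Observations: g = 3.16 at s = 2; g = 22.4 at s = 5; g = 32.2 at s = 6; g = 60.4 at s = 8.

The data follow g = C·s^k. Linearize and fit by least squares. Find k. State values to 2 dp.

Linearized form: ln g = k·ln s + ln C. From the 4 transformed points,
Σln s = 6.1738, Σ(ln s)² = 10.6052, Σln g = 11.8326, Σln s·ln g = 20.5501.
Equations: 10.6052·k + 6.1738·ln C = 20.5501;  6.1738·k + 4·ln C = 11.8326.
Solving (det = 4.3053): k = 2.12492, ln C = -0.32156.

k = 2.12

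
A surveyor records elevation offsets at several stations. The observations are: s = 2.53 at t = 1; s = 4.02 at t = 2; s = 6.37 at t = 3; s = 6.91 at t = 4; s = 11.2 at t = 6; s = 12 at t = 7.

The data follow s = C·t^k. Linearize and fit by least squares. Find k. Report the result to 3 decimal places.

k = 0.819

With ln sᵢ as the transformed response and ln tᵢ as the regressor:
XᵀX = [[10.6062, 6.9157]; [6.9157, 6]], rhs = [14.8424, 11.0049]ᵀ  (here Σln t = 6.9157, Σ(ln t)² = 10.6062, Σln s = 11.0049, Σln t·ln s = 14.8424).
Slope k = (n·Σln t·ln s − Σln t·Σln s)/(n·Σ(ln t)² − (Σln t)²) = (6·14.8424 − 6.9157·11.0049)/15.8099 = 0.81894; ln C = (Σln s − k·Σln t)/n = 0.89022.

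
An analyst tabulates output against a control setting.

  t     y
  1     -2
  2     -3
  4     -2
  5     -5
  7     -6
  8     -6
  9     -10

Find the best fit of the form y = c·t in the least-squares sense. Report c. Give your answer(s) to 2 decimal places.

The normal system MᵀM·[c]ᵀ = Mᵀy is [[240]]·[c]ᵀ = [-221]ᵀ.
c = (-221)/240 = -0.920833.

c = -0.92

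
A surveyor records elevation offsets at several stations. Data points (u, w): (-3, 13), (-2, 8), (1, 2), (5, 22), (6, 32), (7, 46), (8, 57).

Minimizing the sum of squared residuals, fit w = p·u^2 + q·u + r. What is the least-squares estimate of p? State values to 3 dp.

p = 0.975

The normal equations are: 8516·p + 1162·q + 188·r = 7755;  1162·p + 188·q + 22·r = 1027;  188·p + 22·q + 7·r = 180.
(Σu^2·u^2 = 8516, Σu^2·u = 1162, Σu^2 = 188, Σu·u = 188, Σu = 22, Σ1 = 7, Σu^2·w = 7755, Σu·w = 1027, Σw = 180.)
Inverting the 3×3 Gram matrix, [p, q, r]ᵀ = [292907/300498, -241267/300498, 103119/50083]ᵀ.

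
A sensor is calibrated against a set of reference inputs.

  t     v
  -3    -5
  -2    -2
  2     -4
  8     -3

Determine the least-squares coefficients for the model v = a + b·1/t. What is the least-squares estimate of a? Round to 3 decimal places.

MᵀM·[a, b]ᵀ = Mᵀv reads: 4·a + (-5/24)·b = -14;  (-5/24)·a + (361/576)·b = 7/24.
Δ = 4·(361/576) − (-5/24)² = 473/192.
a = ((-14)·(361/576) − (-5/24)·(7/24))/(473/192) = -1673/473; b = (4·(7/24) − (-5/24)·(-14))/(473/192) = -336/473.

a = -3.537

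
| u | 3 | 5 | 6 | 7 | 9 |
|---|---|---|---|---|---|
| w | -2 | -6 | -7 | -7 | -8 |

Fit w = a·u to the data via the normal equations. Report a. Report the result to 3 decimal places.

Normal-equation sums: Σu·u = 200.
Right-hand side: Σu·w = -199.
Normal equations: [[200]]·[a]ᵀ = [-199]ᵀ.
Hence a = -199 / 200 ≈ -0.995.

a = -0.995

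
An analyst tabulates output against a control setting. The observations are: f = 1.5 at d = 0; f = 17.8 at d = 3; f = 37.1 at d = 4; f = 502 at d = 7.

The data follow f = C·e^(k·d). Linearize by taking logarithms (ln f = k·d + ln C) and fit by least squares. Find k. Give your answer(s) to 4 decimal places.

k = 0.8285

Let Y = ln f. Fitting Y = k·d + ln C by least squares:
Σd = 14.0000, Σ(d)² = 74.0000, Σln f = 13.1169, Σd·ln f = 66.6223.
Normal system: [[74.0000, 14.0000]; [14.0000, 4]]·[k, ln C]ᵀ = [66.6223, 13.1169]ᵀ.
Δ = 74.0000·4 − (14.0000)² = 100.0000; k = (66.6223·4 − 14.0000·13.1169)/100.0000 = 0.82853, ln C = (74.0000·13.1169 − 14.0000·66.6223)/100.0000 = 0.37937.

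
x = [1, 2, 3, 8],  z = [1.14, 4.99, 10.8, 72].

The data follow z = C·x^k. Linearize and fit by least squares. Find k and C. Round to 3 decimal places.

With ln zᵢ as the transformed response and ln xᵢ as the regressor:
XᵀX = [[6.0115, 3.8712]; [3.8712, 4]], rhs = [12.6215, 8.3947]ᵀ  (here Σln x = 3.8712, Σ(ln x)² = 6.0115, Σln z = 8.3947, Σln x·ln z = 12.6215).
Δ = 6.0115·4 − (3.8712)² = 9.0597; k = (12.6215·4 − 3.8712·8.3947)/9.0597 = 1.98553, ln C = (6.0115·8.3947 − 3.8712·12.6215)/9.0597 = 0.17707, so C = exp(0.17707) = 1.19371.

k = 1.986, C = 1.194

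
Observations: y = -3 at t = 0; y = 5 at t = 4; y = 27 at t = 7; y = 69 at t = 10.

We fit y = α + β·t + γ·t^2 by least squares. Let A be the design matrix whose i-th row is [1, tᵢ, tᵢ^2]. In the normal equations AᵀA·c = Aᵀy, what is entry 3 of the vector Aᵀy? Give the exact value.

8303

Entry 3 ↔ basis t^2, so (Aᵀy)_{3} = Σᵢ (t^2)·yᵢ = (0)·(-3) + (16)·(5) + (49)·(27) + (100)·(69) = 8303.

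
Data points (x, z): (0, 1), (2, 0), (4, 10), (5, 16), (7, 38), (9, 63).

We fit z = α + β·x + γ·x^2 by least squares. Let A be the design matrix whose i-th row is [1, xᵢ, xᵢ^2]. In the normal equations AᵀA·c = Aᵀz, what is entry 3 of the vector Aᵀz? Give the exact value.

Entry 3 ↔ basis x^2, so (Aᵀz)_{3} = Σᵢ (x^2)·zᵢ = (0)·(1) + (4)·(0) + (16)·(10) + (25)·(16) + (49)·(38) + (81)·(63) = 7525.

7525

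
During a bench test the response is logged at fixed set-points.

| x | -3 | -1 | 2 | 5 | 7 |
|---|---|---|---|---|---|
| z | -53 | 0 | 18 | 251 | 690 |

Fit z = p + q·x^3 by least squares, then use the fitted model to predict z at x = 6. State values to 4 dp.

Setting ∂/∂p … = 0 gives: 5·p + 448·q = 906;  448·p + 134068·q = 269620.
det = 5·134068 − 448² = 469636.
p = (906·134068 − 448·269620)/469636 = 168962/117409; q = (5·269620 − 448·906)/469636 = 235553/117409.
At x = 6: ẑ = (168962/117409)·(1) + (235553/117409)·(216) = 51048410/117409.

ẑ = 434.7913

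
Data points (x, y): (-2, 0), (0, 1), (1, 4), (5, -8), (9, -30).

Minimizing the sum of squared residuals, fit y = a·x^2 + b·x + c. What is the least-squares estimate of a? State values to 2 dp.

Sums needed: Σx^2·x^2 = 7203, Σx^2·x = 847, Σx^2 = 111, Σx·x = 111, Σx = 13, Σ1 = 5.
For Mᵀy: Σx^2·y = -2626, Σx·y = -306, Σy = -33.
Inverting the 3×3 Gram matrix, [a, b, c]ᵀ = [-58027/135062, 34477/135062, 153575/67531]ᵀ.

a = -0.43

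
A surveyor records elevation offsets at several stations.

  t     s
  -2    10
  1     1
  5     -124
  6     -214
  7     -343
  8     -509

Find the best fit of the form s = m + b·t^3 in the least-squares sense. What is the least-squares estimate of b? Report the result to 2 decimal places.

Normal-equation sums: Σ1 = 6, Σt^3 = 1189, Σt^3·t^3 = 442139.
Right-hand side: Σs = -1179, Σt^3·s = -440060.
AᵀA·[m, b]ᵀ = Aᵀs becomes [[6, 1189]; [1189, 442139]]·[m, b]ᵀ = [-1179, -440060]ᵀ.
det = 6·442139 − 1189² = 1239113.
m = ((-1179)·442139 − 1189·(-440060))/1239113 = 1949459/1239113; b = (6·(-440060) − 1189·(-1179))/1239113 = -1238529/1239113.

b = -1.00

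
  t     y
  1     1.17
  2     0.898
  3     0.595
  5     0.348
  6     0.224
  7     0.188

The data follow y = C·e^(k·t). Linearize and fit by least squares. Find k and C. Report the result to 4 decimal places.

Taking logs, ln y = k·t + ln C, so regress ln y on t.
Sums: Σt = 24.0000, Σ(t)² = 124.0000, Σln y = -4.6928, Σt·ln y = -27.5694.
Normal system: [[124.0000, 24.0000]; [24.0000, 6]]·[k, ln C]ᵀ = [-27.5694, -4.6928]ᵀ.
Slope k = (n·Σt·ln y − Σt·Σln y)/(n·Σ(t)² − (Σt)²) = (6·-27.5694 − 24.0000·-4.6928)/168.0000 = -0.31423; ln C = (Σln y − k·Σt)/n = 0.47478, so C = exp(0.47478) = 1.60767.

k = -0.3142, C = 1.6077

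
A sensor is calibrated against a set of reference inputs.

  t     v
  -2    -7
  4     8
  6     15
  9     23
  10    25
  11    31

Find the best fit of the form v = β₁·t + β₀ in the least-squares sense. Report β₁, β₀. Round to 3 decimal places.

Setting ∂/∂β₁ … = 0 gives: 358·β₁ + 38·β₀ = 934;  38·β₁ + 6·β₀ = 95.
(Σt·t = 358, Σt = 38, Σ1 = 6, Σt·v = 934, Σv = 95.)
Eliminating β₀: 6·(row 1) − 38·(row 2) gives 704·β₁ = 6·934 − 38·95 = 1994, so β₁ = 997/352.
Then β₀ = (95 − 38·(997/352))/6 = -741/352.

β₁ = 2.832, β₀ = -2.105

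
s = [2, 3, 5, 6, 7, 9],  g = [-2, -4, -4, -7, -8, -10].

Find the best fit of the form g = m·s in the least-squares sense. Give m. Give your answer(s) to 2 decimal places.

m = -1.10

The normal system AᵀA·[m]ᵀ = Aᵀg is [[204]]·[m]ᵀ = [-224]ᵀ.
Hence m = -224 / 204 ≈ -1.09804.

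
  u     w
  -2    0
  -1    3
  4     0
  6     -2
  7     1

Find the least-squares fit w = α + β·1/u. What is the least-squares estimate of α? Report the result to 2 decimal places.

Sums needed: Σ1 = 5, Σ1/u = -79/84, Σ1/u·1/u = 9601/7056.
Moment sums: Σw = 2, Σ1/u·w = -67/21.
AᵀA·[α, β]ᵀ = Aᵀw becomes [[5, -79/84]; [-79/84, 9601/7056]]·[α, β]ᵀ = [2, -67/21]ᵀ.
Determinant 5·(9601/7056) − (-79/84)² = 10441/1764.
α = (2·(9601/7056) − (-79/84)·(-67/21))/(10441/1764) = -5/106; β = (5·(-67/21) − (-79/84)·2)/(10441/1764) = -126/53.

α = -0.05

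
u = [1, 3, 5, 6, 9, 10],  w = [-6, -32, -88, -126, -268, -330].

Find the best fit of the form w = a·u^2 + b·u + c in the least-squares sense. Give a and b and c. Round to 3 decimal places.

a = -3.067, b = -2.333, c = 0.368

Normal-equation sums: Σu^2·u^2 = 18564, Σu^2·u = 2098, Σu^2 = 252, Σu·u = 252, Σu = 34, Σ1 = 6.
And Σu^2·w = -61738, Σu·w = -7010, Σw = -850.
Row-reducing yields a = -18847/6145, b = -2867/1229, c = 2264/6145.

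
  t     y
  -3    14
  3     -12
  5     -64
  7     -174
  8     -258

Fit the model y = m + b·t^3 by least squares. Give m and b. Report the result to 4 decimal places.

m = 0.4040, b = -0.5061

With design matrix A, AᵀA = [[5, 980]; [980, 396876]] and Aᵀy = [-494, -200480]ᵀ.
Eliminating b: 396876·(row 1) − 980·(row 2) gives 1023980·m = 396876·(-494) − 980·(-200480) = 413656, so m = 103414/255995.
Then b = ((-200480) − 980·(103414/255995))/396876 = -25914/51199.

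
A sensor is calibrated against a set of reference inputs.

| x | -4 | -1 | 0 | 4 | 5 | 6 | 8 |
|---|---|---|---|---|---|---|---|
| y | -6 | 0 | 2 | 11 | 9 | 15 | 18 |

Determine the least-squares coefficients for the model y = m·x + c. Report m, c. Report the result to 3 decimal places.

m = 1.978, c = 1.913

With design matrix A, AᵀA = [[158, 18]; [18, 7]] and Aᵀy = [347, 49]ᵀ.
det = 158·7 − 18² = 782.
m = (347·7 − 18·49)/782 = 91/46; c = (158·49 − 18·347)/782 = 44/23.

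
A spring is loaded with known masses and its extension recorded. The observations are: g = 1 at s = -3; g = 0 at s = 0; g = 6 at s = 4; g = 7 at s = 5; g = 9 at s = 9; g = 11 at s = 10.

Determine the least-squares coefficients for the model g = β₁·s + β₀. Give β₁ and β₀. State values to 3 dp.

β₁ = 0.830, β₀ = 2.206

Setting ∂/∂β₁ … = 0 gives: 231·β₁ + 25·β₀ = 247;  25·β₁ + 6·β₀ = 34.
(Σs·s = 231, Σs = 25, Σ1 = 6, Σs·g = 247, Σg = 34.)
Δ = 231·6 − 25² = 761.
β₁ = (247·6 − 25·34)/761 = 632/761; β₀ = (231·34 − 25·247)/761 = 1679/761.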